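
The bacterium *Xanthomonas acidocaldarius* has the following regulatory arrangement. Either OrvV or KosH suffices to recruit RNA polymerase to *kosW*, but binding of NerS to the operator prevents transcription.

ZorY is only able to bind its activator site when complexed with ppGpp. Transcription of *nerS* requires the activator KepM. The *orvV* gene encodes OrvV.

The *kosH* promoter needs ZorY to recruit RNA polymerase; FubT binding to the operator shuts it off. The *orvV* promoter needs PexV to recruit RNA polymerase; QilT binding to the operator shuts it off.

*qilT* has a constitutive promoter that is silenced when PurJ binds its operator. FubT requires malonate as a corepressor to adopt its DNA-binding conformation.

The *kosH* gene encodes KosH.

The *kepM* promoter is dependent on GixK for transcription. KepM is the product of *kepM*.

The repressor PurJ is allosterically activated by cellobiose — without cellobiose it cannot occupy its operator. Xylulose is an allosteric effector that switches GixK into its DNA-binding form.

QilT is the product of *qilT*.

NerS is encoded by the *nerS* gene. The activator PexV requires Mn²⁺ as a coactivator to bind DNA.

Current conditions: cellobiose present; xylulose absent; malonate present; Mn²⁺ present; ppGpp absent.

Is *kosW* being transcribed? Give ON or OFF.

ON

Mn²⁺ is present, so PexV is active.
Cellobiose is present, so PurJ is active.
With repressor PurJ bound, *qilT* is not transcribed.
So QilT is not produced.
No repressor is bound and PexV is active, so *orvV* is transcribed.
So OrvV is produced and active.
Xylulose is absent, so GixK is inactive.
Required activator GixK is absent, so *kepM* is not transcribed.
So KepM is not produced.
Required activator KepM is absent, so *nerS* is not transcribed.
So NerS is not produced.
Malonate is present, so FubT is active.
ppGpp is absent, so ZorY is inactive.
With repressor FubT bound, *kosH* is not transcribed.
So KosH is not produced.
Activator OrvV is present, so *kosW* is transcribed.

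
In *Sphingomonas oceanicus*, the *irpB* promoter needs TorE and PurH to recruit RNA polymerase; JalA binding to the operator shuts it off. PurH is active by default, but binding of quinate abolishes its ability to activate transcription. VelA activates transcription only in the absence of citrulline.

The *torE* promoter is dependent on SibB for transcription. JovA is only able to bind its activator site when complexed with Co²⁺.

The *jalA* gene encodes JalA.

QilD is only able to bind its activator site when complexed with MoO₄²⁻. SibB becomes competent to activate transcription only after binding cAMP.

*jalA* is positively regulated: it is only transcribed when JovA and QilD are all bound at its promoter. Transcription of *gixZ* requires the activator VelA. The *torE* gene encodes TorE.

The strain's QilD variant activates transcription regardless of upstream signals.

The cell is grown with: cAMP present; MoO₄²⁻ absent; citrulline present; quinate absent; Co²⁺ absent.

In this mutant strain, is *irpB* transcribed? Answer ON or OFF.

ON

cAMP is present, so SibB is active.
No repressor is bound and SibB is active, so *torE* is transcribed.
So TorE is produced and active.
Quinate is absent, so PurH is active.
Co²⁺ is absent, so JovA is inactive.
QilD is constitutively active in this strain.
Required activator JovA is absent, so *jalA* is not transcribed.
So JalA is not produced.
No repressor is bound and TorE and PurH are active, so *irpB* is transcribed.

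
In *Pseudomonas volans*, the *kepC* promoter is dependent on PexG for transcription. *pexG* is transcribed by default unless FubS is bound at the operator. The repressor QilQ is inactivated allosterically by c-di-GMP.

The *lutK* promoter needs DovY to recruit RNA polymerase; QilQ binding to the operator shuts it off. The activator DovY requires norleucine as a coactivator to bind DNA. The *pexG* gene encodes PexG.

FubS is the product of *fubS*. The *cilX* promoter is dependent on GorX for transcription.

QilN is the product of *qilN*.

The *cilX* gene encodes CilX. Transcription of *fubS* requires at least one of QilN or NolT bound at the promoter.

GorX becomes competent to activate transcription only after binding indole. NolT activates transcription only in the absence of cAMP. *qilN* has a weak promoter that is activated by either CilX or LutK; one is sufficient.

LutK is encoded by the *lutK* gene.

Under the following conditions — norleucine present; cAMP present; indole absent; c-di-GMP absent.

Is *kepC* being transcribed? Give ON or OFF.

ON

Indole is absent, so GorX is inactive.
Required activator GorX is absent, so *cilX* is not transcribed.
So CilX is not produced.
Norleucine is present, so DovY is active.
c-di-GMP is absent, so QilQ is active.
With repressor QilQ bound, *lutK* is not transcribed.
So LutK is not produced.
No activator is available at the *qilN* promoter, so *qilN* is not transcribed.
So QilN is not produced.
cAMP is present, so NolT is inactive.
No activator is available at the *fubS* promoter, so *fubS* is not transcribed.
So FubS is not produced.
With no repressor bound, *pexG* is transcribed.
So PexG is produced and active.
No repressor is bound and PexG is active, so *kepC* is transcribed.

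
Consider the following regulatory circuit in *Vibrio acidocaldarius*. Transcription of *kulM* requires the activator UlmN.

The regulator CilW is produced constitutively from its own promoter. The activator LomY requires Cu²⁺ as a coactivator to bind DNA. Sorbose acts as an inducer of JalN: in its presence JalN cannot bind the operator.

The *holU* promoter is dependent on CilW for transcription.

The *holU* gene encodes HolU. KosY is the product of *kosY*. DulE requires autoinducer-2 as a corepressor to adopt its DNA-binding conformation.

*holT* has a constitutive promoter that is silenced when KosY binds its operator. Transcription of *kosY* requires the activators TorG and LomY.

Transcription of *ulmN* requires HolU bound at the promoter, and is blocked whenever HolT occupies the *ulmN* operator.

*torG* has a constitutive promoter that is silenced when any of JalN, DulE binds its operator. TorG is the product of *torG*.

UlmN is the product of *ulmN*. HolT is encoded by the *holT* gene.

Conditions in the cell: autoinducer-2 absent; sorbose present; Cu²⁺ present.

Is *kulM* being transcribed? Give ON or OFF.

ON

Sorbose is present, so JalN is inactive.
Autoinducer-2 is absent, so DulE is inactive.
With no repressor bound, *torG* is transcribed.
So TorG is produced and active.
Cu²⁺ is present, so LomY is active.
No repressor is bound and TorG and LomY are active, so *kosY* is transcribed.
So KosY is produced and active.
With repressor KosY bound, *holT* is not transcribed.
So HolT is not produced.
CilW is produced constitutively and is active.
No repressor is bound and CilW is active, so *holU* is transcribed.
So HolU is produced and active.
No repressor is bound and HolU is active, so *ulmN* is transcribed.
So UlmN is produced and active.
No repressor is bound and UlmN is active, so *kulM* is transcribed.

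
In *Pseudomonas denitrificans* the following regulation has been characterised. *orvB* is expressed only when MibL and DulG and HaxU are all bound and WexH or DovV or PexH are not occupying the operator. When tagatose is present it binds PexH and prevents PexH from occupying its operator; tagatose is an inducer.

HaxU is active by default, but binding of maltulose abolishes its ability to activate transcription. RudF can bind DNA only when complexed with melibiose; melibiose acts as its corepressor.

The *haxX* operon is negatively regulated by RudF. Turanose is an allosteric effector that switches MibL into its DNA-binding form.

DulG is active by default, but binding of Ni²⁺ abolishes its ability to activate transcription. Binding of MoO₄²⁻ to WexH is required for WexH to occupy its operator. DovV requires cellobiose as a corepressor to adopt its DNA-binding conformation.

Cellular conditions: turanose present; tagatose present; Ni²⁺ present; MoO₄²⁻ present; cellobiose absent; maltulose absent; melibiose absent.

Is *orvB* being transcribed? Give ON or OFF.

Turanose is present, so MibL is active.
Ni²⁺ is present, so DulG is inactive.
Maltulose is absent, so HaxU is active.
MoO₄²⁻ is present, so WexH is active.
Cellobiose is absent, so DovV is inactive.
Tagatose is present, so PexH is inactive.
With repressor WexH bound, *orvB* is not transcribed.

OFF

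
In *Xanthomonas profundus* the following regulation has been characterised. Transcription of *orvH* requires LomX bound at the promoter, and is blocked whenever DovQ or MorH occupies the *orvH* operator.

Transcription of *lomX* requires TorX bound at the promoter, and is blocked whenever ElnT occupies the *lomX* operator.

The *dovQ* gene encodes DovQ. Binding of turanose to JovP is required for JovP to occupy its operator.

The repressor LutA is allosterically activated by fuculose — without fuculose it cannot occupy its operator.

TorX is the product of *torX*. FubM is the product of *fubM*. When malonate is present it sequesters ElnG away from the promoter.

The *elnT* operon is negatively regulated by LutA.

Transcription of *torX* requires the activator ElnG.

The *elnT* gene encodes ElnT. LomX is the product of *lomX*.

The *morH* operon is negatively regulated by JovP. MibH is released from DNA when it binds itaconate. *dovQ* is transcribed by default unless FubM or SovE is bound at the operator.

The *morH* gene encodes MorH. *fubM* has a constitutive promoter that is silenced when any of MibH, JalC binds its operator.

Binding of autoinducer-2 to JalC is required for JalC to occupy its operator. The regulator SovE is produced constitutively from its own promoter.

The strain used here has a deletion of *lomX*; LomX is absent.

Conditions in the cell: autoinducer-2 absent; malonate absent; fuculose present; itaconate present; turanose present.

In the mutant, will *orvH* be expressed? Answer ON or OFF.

OFF

LomX is non-functional in this strain, so it has no effect.
Itaconate is present, so MibH is inactive.
Autoinducer-2 is absent, so JalC is inactive.
With no repressor bound, *fubM* is transcribed.
So FubM is produced and active.
SovE is produced constitutively and is active.
With repressor FubM bound, *dovQ* is not transcribed.
So DovQ is not produced.
Turanose is present, so JovP is active.
With repressor JovP bound, *morH* is not transcribed.
So MorH is not produced.
Required activator LomX is absent, so *orvH* is not transcribed.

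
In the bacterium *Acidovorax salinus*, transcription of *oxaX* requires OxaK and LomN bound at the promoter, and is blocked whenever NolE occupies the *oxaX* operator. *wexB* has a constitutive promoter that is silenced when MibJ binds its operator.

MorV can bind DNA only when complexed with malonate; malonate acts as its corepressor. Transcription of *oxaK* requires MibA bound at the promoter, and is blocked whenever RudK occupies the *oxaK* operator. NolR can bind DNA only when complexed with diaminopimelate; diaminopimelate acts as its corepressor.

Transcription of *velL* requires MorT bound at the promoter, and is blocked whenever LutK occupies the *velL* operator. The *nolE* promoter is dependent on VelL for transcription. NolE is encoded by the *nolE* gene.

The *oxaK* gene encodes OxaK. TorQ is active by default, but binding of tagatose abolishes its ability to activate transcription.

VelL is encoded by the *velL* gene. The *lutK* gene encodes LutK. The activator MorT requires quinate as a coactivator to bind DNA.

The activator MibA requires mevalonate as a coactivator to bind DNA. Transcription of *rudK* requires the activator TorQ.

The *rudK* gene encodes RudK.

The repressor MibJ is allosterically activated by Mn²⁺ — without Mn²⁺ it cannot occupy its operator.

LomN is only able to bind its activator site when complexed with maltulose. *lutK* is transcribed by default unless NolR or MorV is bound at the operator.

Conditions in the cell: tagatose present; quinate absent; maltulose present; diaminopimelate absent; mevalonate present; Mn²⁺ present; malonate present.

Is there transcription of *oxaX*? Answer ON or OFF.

ON

Mevalonate is present, so MibA is active.
Tagatose is present, so TorQ is inactive.
Required activator TorQ is absent, so *rudK* is not transcribed.
So RudK is not produced.
No repressor is bound and MibA is active, so *oxaK* is transcribed.
So OxaK is produced and active.
Maltulose is present, so LomN is active.
Quinate is absent, so MorT is inactive.
Diaminopimelate is absent, so NolR is inactive.
Malonate is present, so MorV is active.
With repressor MorV bound, *lutK* is not transcribed.
So LutK is not produced.
Required activator MorT is absent, so *velL* is not transcribed.
So VelL is not produced.
Required activator VelL is absent, so *nolE* is not transcribed.
So NolE is not produced.
No repressor is bound and OxaK and LomN are active, so *oxaX* is transcribed.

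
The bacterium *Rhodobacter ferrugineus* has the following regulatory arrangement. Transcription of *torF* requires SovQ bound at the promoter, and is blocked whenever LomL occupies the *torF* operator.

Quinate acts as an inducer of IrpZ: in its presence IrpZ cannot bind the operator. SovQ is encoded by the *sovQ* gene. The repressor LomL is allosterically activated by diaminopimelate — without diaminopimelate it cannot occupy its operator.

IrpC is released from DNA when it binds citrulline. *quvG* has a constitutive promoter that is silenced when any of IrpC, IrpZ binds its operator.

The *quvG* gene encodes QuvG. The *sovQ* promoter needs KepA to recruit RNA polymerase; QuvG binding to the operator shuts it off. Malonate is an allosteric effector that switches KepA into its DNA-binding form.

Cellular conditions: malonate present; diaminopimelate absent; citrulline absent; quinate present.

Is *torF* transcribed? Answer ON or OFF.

ON

Citrulline is absent, so IrpC is active.
Quinate is present, so IrpZ is inactive.
With repressor IrpC bound, *quvG* is not transcribed.
So QuvG is not produced.
Malonate is present, so KepA is active.
No repressor is bound and KepA is active, so *sovQ* is transcribed.
So SovQ is produced and active.
Diaminopimelate is absent, so LomL is inactive.
No repressor is bound and SovQ is active, so *torF* is transcribed.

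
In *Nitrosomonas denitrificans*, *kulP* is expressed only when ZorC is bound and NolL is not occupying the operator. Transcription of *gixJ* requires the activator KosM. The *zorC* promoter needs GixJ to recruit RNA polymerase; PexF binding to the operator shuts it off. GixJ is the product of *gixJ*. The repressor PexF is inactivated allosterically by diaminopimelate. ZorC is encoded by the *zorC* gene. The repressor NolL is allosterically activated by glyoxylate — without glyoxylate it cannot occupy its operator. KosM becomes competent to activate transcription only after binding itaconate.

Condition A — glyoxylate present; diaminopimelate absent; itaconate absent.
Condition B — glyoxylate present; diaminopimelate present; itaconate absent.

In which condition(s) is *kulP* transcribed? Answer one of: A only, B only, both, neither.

Condition A:
Glyoxylate is present, so NolL is active.
Diaminopimelate is absent, so PexF is active.
Itaconate is absent, so KosM is inactive.
Required activator KosM is absent, so *gixJ* is not transcribed.
So GixJ is not produced.
With repressor PexF bound, *zorC* is not transcribed.
So ZorC is not produced.
With repressor NolL bound, *kulP* is not transcribed.
→ *kulP* is OFF in A.
Condition B:
Glyoxylate is present, so NolL is active.
Diaminopimelate is present, so PexF is inactive.
Itaconate is absent, so KosM is inactive.
Required activator KosM is absent, so *gixJ* is not transcribed.
So GixJ is not produced.
Required activator GixJ is absent, so *zorC* is not transcribed.
So ZorC is not produced.
With repressor NolL bound, *kulP* is not transcribed.
→ *kulP* is OFF in B.

neither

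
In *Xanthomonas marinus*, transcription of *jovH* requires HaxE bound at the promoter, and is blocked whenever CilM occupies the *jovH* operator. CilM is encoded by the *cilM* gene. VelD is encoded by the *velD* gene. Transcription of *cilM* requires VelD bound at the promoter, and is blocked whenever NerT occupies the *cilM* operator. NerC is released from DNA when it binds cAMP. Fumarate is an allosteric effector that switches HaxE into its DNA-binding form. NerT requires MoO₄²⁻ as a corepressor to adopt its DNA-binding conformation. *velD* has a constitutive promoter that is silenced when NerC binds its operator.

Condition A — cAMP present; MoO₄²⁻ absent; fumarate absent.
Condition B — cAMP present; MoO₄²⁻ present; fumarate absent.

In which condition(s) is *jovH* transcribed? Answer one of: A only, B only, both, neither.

Condition A:
cAMP is present, so NerC is inactive.
With no repressor bound, *velD* is transcribed.
So VelD is produced and active.
MoO₄²⁻ is absent, so NerT is inactive.
No repressor is bound and VelD is active, so *cilM* is transcribed.
So CilM is produced and active.
Fumarate is absent, so HaxE is inactive.
With repressor CilM bound, *jovH* is not transcribed.
→ *jovH* is OFF in A.
Condition B:
cAMP is present, so NerC is inactive.
With no repressor bound, *velD* is transcribed.
So VelD is produced and active.
MoO₄²⁻ is present, so NerT is active.
With repressor NerT bound, *cilM* is not transcribed.
So CilM is not produced.
Fumarate is absent, so HaxE is inactive.
Required activator HaxE is absent, so *jovH* is not transcribed.
→ *jovH* is OFF in B.

neither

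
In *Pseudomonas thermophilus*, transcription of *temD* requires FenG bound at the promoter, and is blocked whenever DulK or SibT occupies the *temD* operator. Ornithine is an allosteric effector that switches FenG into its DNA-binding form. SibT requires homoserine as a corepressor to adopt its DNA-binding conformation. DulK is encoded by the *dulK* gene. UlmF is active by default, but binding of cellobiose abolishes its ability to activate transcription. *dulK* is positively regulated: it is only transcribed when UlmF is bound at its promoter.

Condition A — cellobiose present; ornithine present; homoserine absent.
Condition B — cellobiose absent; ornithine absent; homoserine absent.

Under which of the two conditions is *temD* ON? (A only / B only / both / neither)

Condition A:
Cellobiose is present, so UlmF is inactive.
Required activator UlmF is absent, so *dulK* is not transcribed.
So DulK is not produced.
Ornithine is present, so FenG is active.
Homoserine is absent, so SibT is inactive.
No repressor is bound and FenG is active, so *temD* is transcribed.
→ *temD* is ON in A.
Condition B:
Cellobiose is absent, so UlmF is active.
No repressor is bound and UlmF is active, so *dulK* is transcribed.
So DulK is produced and active.
Ornithine is absent, so FenG is inactive.
Homoserine is absent, so SibT is inactive.
With repressor DulK bound, *temD* is not transcribed.
→ *temD* is OFF in B.

A only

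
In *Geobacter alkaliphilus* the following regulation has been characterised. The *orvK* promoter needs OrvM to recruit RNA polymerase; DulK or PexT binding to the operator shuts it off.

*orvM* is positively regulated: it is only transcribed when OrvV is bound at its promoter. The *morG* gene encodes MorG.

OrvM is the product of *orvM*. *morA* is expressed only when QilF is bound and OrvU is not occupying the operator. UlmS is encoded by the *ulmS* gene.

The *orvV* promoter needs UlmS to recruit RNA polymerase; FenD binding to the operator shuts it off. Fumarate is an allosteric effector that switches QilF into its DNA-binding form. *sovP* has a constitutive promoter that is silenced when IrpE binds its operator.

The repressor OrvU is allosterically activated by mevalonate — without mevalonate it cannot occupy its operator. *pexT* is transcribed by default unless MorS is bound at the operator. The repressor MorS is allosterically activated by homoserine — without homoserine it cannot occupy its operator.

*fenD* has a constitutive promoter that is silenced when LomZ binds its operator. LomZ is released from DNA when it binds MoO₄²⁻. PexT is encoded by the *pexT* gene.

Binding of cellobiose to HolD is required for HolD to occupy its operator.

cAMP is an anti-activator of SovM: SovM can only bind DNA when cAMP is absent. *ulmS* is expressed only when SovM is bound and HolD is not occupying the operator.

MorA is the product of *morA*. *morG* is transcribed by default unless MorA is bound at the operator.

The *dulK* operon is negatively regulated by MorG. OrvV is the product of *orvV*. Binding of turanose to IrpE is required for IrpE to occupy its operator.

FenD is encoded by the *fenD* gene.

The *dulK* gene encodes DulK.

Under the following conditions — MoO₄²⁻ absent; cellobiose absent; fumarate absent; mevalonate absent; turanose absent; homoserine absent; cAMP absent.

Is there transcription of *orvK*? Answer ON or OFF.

cAMP is absent, so SovM is active.
Cellobiose is absent, so HolD is inactive.
No repressor is bound and SovM is active, so *ulmS* is transcribed.
So UlmS is produced and active.
MoO₄²⁻ is absent, so LomZ is active.
With repressor LomZ bound, *fenD* is not transcribed.
So FenD is not produced.
No repressor is bound and UlmS is active, so *orvV* is transcribed.
So OrvV is produced and active.
No repressor is bound and OrvV is active, so *orvM* is transcribed.
So OrvM is produced and active.
Mevalonate is absent, so OrvU is inactive.
Fumarate is absent, so QilF is inactive.
Required activator QilF is absent, so *morA* is not transcribed.
So MorA is not produced.
With no repressor bound, *morG* is transcribed.
So MorG is produced and active.
With repressor MorG bound, *dulK* is not transcribed.
So DulK is not produced.
Homoserine is absent, so MorS is inactive.
With no repressor bound, *pexT* is transcribed.
So PexT is produced and active.
With repressor PexT bound, *orvK* is not transcribed.

OFF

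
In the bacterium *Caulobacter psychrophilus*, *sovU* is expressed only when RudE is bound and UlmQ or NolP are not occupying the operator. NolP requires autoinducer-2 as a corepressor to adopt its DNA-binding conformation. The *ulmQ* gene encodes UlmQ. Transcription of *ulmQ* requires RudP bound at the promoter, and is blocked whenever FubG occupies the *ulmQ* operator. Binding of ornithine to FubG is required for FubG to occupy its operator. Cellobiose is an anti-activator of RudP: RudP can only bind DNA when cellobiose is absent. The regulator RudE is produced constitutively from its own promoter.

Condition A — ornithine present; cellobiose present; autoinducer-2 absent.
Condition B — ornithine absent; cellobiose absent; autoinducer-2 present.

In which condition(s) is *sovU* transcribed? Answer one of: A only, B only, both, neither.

Condition A:
Ornithine is present, so FubG is active.
Cellobiose is present, so RudP is inactive.
With repressor FubG bound, *ulmQ* is not transcribed.
So UlmQ is not produced.
Autoinducer-2 is absent, so NolP is inactive.
RudE is produced constitutively and is active.
No repressor is bound and RudE is active, so *sovU* is transcribed.
→ *sovU* is ON in A.
Condition B:
Ornithine is absent, so FubG is inactive.
Cellobiose is absent, so RudP is active.
No repressor is bound and RudP is active, so *ulmQ* is transcribed.
So UlmQ is produced and active.
Autoinducer-2 is present, so NolP is active.
RudE is produced constitutively and is active.
With repressor UlmQ bound, *sovU* is not transcribed.
→ *sovU* is OFF in B.

A only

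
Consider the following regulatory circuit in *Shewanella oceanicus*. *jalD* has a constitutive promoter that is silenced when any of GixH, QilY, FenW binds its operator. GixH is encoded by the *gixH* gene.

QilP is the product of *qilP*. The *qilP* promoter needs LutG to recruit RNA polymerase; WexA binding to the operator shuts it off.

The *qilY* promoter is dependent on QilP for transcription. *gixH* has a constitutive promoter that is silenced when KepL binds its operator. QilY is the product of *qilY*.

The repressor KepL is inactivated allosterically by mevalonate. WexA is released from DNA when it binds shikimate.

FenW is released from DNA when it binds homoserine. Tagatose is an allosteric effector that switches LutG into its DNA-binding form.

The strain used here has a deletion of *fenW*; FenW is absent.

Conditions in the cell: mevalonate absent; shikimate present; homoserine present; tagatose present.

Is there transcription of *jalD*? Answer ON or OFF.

Mevalonate is absent, so KepL is active.
With repressor KepL bound, *gixH* is not transcribed.
So GixH is not produced.
Shikimate is present, so WexA is inactive.
Tagatose is present, so LutG is active.
No repressor is bound and LutG is active, so *qilP* is transcribed.
So QilP is produced and active.
No repressor is bound and QilP is active, so *qilY* is transcribed.
So QilY is produced and active.
FenW is non-functional in this strain, so it has no effect.
With repressor QilY bound, *jalD* is not transcribed.

OFF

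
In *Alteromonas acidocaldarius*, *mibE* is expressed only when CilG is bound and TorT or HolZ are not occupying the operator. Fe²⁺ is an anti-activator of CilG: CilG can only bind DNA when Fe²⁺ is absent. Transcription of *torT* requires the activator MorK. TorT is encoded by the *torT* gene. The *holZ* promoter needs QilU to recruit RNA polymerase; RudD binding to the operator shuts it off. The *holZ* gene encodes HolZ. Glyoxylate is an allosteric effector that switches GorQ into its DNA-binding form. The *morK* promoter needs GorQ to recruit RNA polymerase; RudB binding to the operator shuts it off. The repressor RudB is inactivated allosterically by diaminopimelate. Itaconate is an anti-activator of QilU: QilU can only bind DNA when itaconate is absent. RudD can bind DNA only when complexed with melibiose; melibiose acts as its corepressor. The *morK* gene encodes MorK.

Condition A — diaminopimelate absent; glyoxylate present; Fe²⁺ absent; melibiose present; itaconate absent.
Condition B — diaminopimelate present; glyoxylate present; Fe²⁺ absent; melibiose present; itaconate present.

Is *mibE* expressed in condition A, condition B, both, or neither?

Condition A:
Diaminopimelate is absent, so RudB is active.
Glyoxylate is present, so GorQ is active.
With repressor RudB bound, *morK* is not transcribed.
So MorK is not produced.
Required activator MorK is absent, so *torT* is not transcribed.
So TorT is not produced.
Fe²⁺ is absent, so CilG is active.
Melibiose is present, so RudD is active.
Itaconate is absent, so QilU is active.
With repressor RudD bound, *holZ* is not transcribed.
So HolZ is not produced.
No repressor is bound and CilG is active, so *mibE* is transcribed.
→ *mibE* is ON in A.
Condition B:
Diaminopimelate is present, so RudB is inactive.
Glyoxylate is present, so GorQ is active.
No repressor is bound and GorQ is active, so *morK* is transcribed.
So MorK is produced and active.
No repressor is bound and MorK is active, so *torT* is transcribed.
So TorT is produced and active.
Fe²⁺ is absent, so CilG is active.
Melibiose is present, so RudD is active.
Itaconate is present, so QilU is inactive.
With repressor RudD bound, *holZ* is not transcribed.
So HolZ is not produced.
With repressor TorT bound, *mibE* is not transcribed.
→ *mibE* is OFF in B.

A only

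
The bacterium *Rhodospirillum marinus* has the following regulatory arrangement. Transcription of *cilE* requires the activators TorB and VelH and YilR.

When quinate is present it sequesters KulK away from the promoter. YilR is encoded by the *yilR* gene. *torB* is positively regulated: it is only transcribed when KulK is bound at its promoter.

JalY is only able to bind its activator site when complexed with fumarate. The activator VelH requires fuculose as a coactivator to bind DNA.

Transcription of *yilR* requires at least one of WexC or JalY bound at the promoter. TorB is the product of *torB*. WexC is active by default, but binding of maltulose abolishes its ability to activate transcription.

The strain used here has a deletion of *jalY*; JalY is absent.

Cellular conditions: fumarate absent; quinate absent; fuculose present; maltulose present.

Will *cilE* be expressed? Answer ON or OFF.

Quinate is absent, so KulK is active.
No repressor is bound and KulK is active, so *torB* is transcribed.
So TorB is produced and active.
Fuculose is present, so VelH is active.
Maltulose is present, so WexC is inactive.
JalY is non-functional in this strain, so it has no effect.
No activator is available at the *yilR* promoter, so *yilR* is not transcribed.
So YilR is not produced.
Required activator YilR is absent, so *cilE* is not transcribed.

OFF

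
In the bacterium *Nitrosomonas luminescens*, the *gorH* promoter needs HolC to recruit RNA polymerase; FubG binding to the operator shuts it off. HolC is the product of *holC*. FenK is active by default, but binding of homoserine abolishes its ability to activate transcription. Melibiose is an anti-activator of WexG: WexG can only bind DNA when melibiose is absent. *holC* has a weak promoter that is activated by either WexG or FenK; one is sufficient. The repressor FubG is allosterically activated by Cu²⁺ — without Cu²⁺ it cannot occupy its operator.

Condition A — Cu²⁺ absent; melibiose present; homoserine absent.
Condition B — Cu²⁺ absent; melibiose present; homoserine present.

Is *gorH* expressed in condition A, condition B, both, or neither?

A only

Condition A:
Cu²⁺ is absent, so FubG is inactive.
Melibiose is present, so WexG is inactive.
Homoserine is absent, so FenK is active.
Activator FenK is present, so *holC* is transcribed.
So HolC is produced and active.
No repressor is bound and HolC is active, so *gorH* is transcribed.
→ *gorH* is ON in A.
Condition B:
Cu²⁺ is absent, so FubG is inactive.
Melibiose is present, so WexG is inactive.
Homoserine is present, so FenK is inactive.
No activator is available at the *holC* promoter, so *holC* is not transcribed.
So HolC is not produced.
Required activator HolC is absent, so *gorH* is not transcribed.
→ *gorH* is OFF in B.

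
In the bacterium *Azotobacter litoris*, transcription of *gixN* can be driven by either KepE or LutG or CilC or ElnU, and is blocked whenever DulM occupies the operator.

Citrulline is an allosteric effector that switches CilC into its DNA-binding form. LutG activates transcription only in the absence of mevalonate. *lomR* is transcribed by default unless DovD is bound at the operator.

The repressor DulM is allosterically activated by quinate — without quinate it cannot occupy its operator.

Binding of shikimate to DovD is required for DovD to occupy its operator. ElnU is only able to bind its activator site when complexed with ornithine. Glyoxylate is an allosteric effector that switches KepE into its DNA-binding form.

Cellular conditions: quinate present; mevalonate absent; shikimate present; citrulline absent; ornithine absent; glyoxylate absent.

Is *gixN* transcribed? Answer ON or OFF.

OFF

Glyoxylate is absent, so KepE is inactive.
Mevalonate is absent, so LutG is active.
Quinate is present, so DulM is active.
Citrulline is absent, so CilC is inactive.
Ornithine is absent, so ElnU is inactive.
With repressor DulM bound, *gixN* is not transcribed.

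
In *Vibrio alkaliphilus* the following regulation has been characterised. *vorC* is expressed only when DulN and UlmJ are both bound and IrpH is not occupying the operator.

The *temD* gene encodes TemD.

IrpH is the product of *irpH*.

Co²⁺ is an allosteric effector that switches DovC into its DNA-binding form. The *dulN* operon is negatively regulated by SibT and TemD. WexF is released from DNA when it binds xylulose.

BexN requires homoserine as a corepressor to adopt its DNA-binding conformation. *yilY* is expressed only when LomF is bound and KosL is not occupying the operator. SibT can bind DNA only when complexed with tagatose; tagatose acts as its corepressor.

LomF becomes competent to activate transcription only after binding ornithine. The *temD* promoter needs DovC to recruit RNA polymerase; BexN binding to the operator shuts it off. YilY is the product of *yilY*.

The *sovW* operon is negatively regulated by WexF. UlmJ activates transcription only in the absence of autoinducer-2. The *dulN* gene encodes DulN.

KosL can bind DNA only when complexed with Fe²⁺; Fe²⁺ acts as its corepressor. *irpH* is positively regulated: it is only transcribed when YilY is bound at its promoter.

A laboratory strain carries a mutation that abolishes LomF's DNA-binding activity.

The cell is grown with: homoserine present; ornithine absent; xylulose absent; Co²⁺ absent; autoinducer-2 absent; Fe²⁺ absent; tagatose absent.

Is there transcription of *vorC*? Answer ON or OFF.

ON

Tagatose is absent, so SibT is inactive.
Co²⁺ is absent, so DovC is inactive.
Homoserine is present, so BexN is active.
With repressor BexN bound, *temD* is not transcribed.
So TemD is not produced.
With no repressor bound, *dulN* is transcribed.
So DulN is produced and active.
LomF is non-functional in this strain, so it has no effect.
Fe²⁺ is absent, so KosL is inactive.
Required activator LomF is absent, so *yilY* is not transcribed.
So YilY is not produced.
Required activator YilY is absent, so *irpH* is not transcribed.
So IrpH is not produced.
Autoinducer-2 is absent, so UlmJ is active.
No repressor is bound and DulN and UlmJ are active, so *vorC* is transcribed.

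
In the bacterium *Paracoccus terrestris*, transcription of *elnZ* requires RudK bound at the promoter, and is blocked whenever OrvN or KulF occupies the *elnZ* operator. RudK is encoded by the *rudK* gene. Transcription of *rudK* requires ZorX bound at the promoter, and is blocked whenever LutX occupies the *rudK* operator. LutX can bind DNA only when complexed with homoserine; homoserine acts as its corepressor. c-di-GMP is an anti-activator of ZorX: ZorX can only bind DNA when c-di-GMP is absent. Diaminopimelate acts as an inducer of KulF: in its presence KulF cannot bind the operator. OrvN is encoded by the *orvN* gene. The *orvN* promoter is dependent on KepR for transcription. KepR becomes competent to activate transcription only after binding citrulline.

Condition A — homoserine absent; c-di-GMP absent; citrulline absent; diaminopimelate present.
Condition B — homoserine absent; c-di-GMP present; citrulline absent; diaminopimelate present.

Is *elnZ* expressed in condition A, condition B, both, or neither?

Condition A:
Homoserine is absent, so LutX is inactive.
c-di-GMP is absent, so ZorX is active.
No repressor is bound and ZorX is active, so *rudK* is transcribed.
So RudK is produced and active.
Citrulline is absent, so KepR is inactive.
Required activator KepR is absent, so *orvN* is not transcribed.
So OrvN is not produced.
Diaminopimelate is present, so KulF is inactive.
No repressor is bound and RudK is active, so *elnZ* is transcribed.
→ *elnZ* is ON in A.
Condition B:
Homoserine is absent, so LutX is inactive.
c-di-GMP is present, so ZorX is inactive.
Required activator ZorX is absent, so *rudK* is not transcribed.
So RudK is not produced.
Citrulline is absent, so KepR is inactive.
Required activator KepR is absent, so *orvN* is not transcribed.
So OrvN is not produced.
Diaminopimelate is present, so KulF is inactive.
Required activator RudK is absent, so *elnZ* is not transcribed.
→ *elnZ* is OFF in B.

A only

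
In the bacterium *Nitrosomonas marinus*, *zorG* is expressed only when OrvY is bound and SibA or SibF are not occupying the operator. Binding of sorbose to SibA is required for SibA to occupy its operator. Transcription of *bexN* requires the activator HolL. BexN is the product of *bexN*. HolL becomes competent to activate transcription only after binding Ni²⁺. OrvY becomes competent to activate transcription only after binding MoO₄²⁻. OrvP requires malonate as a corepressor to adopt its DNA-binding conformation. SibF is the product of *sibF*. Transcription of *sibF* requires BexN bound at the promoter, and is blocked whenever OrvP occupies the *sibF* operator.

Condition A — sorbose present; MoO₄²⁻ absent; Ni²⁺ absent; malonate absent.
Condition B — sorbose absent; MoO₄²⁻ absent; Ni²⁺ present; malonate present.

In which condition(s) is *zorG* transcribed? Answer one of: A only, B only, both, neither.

Condition A:
Sorbose is present, so SibA is active.
MoO₄²⁻ is absent, so OrvY is inactive.
Ni²⁺ is absent, so HolL is inactive.
Required activator HolL is absent, so *bexN* is not transcribed.
So BexN is not produced.
Malonate is absent, so OrvP is inactive.
Required activator BexN is absent, so *sibF* is not transcribed.
So SibF is not produced.
With repressor SibA bound, *zorG* is not transcribed.
→ *zorG* is OFF in A.
Condition B:
Sorbose is absent, so SibA is inactive.
MoO₄²⁻ is absent, so OrvY is inactive.
Ni²⁺ is present, so HolL is active.
No repressor is bound and HolL is active, so *bexN* is transcribed.
So BexN is produced and active.
Malonate is present, so OrvP is active.
With repressor OrvP bound, *sibF* is not transcribed.
So SibF is not produced.
Required activator OrvY is absent, so *zorG* is not transcribed.
→ *zorG* is OFF in B.

neither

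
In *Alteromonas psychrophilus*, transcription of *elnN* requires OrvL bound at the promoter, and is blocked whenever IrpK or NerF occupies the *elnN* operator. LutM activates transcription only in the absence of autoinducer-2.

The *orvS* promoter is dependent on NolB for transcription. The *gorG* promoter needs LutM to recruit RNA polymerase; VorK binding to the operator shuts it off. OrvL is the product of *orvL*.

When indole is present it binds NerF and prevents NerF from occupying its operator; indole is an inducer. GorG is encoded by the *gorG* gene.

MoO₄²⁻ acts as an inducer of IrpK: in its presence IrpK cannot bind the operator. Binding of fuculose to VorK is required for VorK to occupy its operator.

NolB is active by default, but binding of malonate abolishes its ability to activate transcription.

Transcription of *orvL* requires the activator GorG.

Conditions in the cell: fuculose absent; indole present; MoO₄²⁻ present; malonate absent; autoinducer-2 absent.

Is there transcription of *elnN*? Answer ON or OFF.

ON

MoO₄²⁻ is present, so IrpK is inactive.
Indole is present, so NerF is inactive.
Fuculose is absent, so VorK is inactive.
Autoinducer-2 is absent, so LutM is active.
No repressor is bound and LutM is active, so *gorG* is transcribed.
So GorG is produced and active.
No repressor is bound and GorG is active, so *orvL* is transcribed.
So OrvL is produced and active.
No repressor is bound and OrvL is active, so *elnN* is transcribed.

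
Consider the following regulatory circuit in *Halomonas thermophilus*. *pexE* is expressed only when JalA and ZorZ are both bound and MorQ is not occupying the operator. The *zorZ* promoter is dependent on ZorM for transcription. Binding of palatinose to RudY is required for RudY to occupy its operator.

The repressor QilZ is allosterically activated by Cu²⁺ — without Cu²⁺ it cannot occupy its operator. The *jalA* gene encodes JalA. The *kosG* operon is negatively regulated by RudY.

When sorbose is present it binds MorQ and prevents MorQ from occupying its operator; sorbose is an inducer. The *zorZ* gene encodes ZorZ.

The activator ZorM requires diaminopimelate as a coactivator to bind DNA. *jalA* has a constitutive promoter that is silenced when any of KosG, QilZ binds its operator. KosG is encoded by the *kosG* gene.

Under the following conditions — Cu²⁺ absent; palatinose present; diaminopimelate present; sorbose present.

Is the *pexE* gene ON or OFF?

Sorbose is present, so MorQ is inactive.
Palatinose is present, so RudY is active.
With repressor RudY bound, *kosG* is not transcribed.
So KosG is not produced.
Cu²⁺ is absent, so QilZ is inactive.
With no repressor bound, *jalA* is transcribed.
So JalA is produced and active.
Diaminopimelate is present, so ZorM is active.
No repressor is bound and ZorM is active, so *zorZ* is transcribed.
So ZorZ is produced and active.
No repressor is bound and JalA and ZorZ are active, so *pexE* is transcribed.

ON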